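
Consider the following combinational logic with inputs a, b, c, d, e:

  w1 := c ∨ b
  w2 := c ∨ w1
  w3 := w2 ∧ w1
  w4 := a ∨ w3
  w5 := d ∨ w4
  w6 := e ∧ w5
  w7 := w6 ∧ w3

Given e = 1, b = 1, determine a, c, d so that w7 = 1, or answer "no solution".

a=0 c=1 d=1

Check with e = 1, b = 1 and a=0, c=1, d=1:
w1 = c ∨ b = 1 ∨ 1 = 1
w2 = c ∨ w1 = 1 ∨ 1 = 1
w3 = w2 ∧ w1 = 1 ∧ 1 = 1
w4 = a ∨ w3 = 0 ∨ 1 = 1
w5 = d ∨ w4 = 1 ∨ 1 = 1
w6 = e ∧ w5 = 1 ∧ 1 = 1
w7 = w6 ∧ w3 = 1 ∧ 1 = 1
So w7 = 1.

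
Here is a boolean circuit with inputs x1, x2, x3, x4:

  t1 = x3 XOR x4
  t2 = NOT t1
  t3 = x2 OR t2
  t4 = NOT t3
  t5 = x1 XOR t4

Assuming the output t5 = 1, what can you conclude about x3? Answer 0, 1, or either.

either

Both values of x3 occur among assignments with t5 = 1:
  x3=0: x1=0, x2=0, x3=0, x4=1
  x3=1: x1=0, x2=0, x3=1, x4=0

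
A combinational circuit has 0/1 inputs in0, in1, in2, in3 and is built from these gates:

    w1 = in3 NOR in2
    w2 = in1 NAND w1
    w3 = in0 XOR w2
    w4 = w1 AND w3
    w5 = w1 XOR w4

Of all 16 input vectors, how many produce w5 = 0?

w5 = w1 XOR w4 must be 0, so w1 and w4 are equal.
Enumerating the 16 input combinations, 14 give w5 = 0 and 2 give w5 = 1.

14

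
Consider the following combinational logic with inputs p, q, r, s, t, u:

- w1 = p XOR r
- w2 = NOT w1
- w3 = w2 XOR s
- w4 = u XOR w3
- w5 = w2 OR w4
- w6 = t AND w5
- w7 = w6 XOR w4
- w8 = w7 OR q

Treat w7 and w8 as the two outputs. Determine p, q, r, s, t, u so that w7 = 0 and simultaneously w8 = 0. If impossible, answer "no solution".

p=0 q=0 r=1 s=0 t=0 u=0

Check with p=0 q=0 r=1 s=0 t=0 u=0:
w1 = p XOR r = 0 XOR 1 = 1
w2 = NOT w1 = NOT 1 = 0
w3 = w2 XOR s = 0 XOR 0 = 0
w4 = u XOR w3 = 0 XOR 0 = 0
w5 = w2 OR w4 = 0 OR 0 = 0
w6 = t AND w5 = 0 AND 0 = 0
w7 = w6 XOR w4 = 0 XOR 0 = 0
w8 = w7 OR q = 0 OR 0 = 0
So w7 = 0 and w8 = 0.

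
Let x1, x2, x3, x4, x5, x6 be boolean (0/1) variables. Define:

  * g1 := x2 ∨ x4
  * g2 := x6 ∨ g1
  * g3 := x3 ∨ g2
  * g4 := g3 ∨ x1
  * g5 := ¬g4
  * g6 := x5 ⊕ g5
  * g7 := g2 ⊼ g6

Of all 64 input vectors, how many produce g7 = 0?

g7 = g2 ⊼ g6 must be 0, so both g2 = 1 and g6 = 1.
g2 = x6 ∨ g1 must be 1, so at least one of x6, g1 is 1.
g6 = x5 ⊕ g5 must be 1, so x5 and g5 differ.
Enumerating the 64 input combinations, 28 give g7 = 0 and 36 give g7 = 1.

28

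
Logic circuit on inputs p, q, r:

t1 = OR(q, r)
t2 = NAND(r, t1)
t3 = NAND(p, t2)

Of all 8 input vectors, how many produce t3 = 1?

6

t3 = NAND(p, t2) must be 1, so at least one of p, t2 is 0.
Satisfying assignments:
  p=0, q=0, r=0
  p=0, q=0, r=1
  p=0, q=1, r=0
  p=0, q=1, r=1
  p=1, q=0, r=1
  p=1, q=1, r=1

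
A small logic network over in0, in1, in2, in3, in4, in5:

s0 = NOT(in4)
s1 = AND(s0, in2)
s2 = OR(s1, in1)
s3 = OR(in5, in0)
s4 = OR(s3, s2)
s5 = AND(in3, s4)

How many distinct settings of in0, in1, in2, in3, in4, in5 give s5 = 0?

35

s5 = AND(in3, s4) must be 0, so at least one of in3, s4 is 0.
Enumerating the 64 input combinations, 35 give s5 = 0 and 29 give s5 = 1.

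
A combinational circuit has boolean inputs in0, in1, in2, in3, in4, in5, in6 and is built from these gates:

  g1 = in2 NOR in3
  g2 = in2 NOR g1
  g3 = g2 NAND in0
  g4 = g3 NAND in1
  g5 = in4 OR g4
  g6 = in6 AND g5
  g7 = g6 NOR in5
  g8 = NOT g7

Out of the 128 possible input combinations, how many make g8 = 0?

g8 = NOT g7 must be 0, so g7 = 1.
Enumerating the 128 input combinations, 39 give g8 = 0 and 89 give g8 = 1.

39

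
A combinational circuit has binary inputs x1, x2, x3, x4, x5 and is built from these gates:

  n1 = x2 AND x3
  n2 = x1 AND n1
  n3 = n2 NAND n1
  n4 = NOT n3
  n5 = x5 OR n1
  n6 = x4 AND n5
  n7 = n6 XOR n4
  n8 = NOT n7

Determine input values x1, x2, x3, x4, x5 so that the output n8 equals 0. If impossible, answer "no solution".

n8 = NOT n7 must be 0, so n7 = 1.
Check with x1=1, x2=0, x3=1, x4=1, x5=1:
n1 = x2 AND x3 = 0 AND 1 = 0
n2 = x1 AND n1 = 1 AND 0 = 0
n3 = n2 NAND n1 = 0 NAND 0 = 1
n4 = NOT n3 = NOT 1 = 0
n5 = x5 OR n1 = 1 OR 0 = 1
n6 = x4 AND n5 = 1 AND 1 = 1
n7 = n6 XOR n4 = 1 XOR 0 = 1
n8 = NOT n7 = NOT 1 = 0
So n8 = 0 as required.

x1=1, x2=0, x3=1, x4=1, x5=1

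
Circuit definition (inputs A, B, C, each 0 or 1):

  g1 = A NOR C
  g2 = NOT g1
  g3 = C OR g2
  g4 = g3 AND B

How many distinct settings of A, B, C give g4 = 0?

5

g4 = g3 AND B must be 0, so at least one of g3, B is 0.
Enumerating the 8 input combinations, 5 give g4 = 0 and 3 give g4 = 1.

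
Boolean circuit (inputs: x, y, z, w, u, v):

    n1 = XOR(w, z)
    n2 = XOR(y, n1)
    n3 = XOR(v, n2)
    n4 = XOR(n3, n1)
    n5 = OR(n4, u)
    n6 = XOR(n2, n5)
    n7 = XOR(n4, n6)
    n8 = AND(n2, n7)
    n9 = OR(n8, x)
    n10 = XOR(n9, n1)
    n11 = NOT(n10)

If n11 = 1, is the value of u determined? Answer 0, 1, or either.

Both values of u occur among assignments with n11 = 1:
  u=0: x=0, y=0, z=0, w=0, u=0, v=0
  u=1: x=0, y=0, z=0, w=0, u=1, v=0

either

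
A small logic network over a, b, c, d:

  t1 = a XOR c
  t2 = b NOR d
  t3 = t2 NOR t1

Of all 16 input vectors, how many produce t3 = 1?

t3 = t2 NOR t1 must be 1, so both t2 = 0 and t1 = 0.
Enumerating the 16 input combinations, 6 give t3 = 1 and 10 give t3 = 0.

6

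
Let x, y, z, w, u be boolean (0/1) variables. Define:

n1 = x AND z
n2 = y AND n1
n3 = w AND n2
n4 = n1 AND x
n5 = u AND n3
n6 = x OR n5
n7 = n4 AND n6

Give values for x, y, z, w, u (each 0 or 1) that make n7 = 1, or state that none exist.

x=1, y=0, z=1, w=0, u=0

n7 = n4 AND n6 must be 1, so both n4 = 1 and n6 = 1.
n4 = n1 AND x must be 1, so both n1 = 1 and x = 1.
n6 = x OR n5 must be 1, so at least one of x, n5 is 1.
Check with x=1, y=0, z=1, w=0, u=0:
n1 = x AND z = 1 AND 1 = 1
n2 = y AND n1 = 0 AND 1 = 0
n3 = w AND n2 = 0 AND 0 = 0
n4 = n1 AND x = 1 AND 1 = 1
n5 = u AND n3 = 0 AND 0 = 0
n6 = x OR n5 = 1 OR 0 = 1
n7 = n4 AND n6 = 1 AND 1 = 1
So n7 = 1 as required.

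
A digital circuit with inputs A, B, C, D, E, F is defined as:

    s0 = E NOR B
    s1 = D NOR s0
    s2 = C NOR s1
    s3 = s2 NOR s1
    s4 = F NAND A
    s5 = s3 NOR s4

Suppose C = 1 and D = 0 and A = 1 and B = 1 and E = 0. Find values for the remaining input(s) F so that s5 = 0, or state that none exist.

F=0

s5 = s3 NOR s4 must be 0, so at least one of s3, s4 is 1.
Check with C = 1 and D = 0 and A = 1 and B = 1 and E = 0 and F=0:
s0 = E NOR B = 0 NOR 1 = 0
s1 = D NOR s0 = 0 NOR 0 = 1
s2 = C NOR s1 = 1 NOR 1 = 0
s3 = s2 NOR s1 = 0 NOR 1 = 0
s4 = F NAND A = 0 NAND 1 = 1
s5 = s3 NOR s4 = 0 NOR 1 = 0
So s5 = 0.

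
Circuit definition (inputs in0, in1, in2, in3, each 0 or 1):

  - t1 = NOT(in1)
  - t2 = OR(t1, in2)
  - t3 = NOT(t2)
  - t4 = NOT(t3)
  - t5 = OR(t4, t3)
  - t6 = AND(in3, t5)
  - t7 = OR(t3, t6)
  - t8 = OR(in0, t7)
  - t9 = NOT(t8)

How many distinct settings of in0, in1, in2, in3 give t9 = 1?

t9 = NOT(t8) must be 1, so t8 = 0.
t8 = OR(in0, t7) must be 0, so both in0 = 0 and t7 = 0.
t7 = OR(t3, t6) must be 0, so both t3 = 0 and t6 = 0.
Satisfying assignments:
  in0=0, in1=0, in2=0, in3=0
  in0=0, in1=0, in2=1, in3=0
  in0=0, in1=1, in2=1, in3=0

3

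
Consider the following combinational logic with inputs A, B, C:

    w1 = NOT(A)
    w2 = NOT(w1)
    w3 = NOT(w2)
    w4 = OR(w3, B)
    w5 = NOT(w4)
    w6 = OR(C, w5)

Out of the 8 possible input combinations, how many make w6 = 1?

w6 = OR(C, w5) must be 1, so at least one of C, w5 is 1.
Satisfying assignments:
  A=0, B=0, C=1
  A=0, B=1, C=1
  A=1, B=0, C=0
  A=1, B=0, C=1
  A=1, B=1, C=1

5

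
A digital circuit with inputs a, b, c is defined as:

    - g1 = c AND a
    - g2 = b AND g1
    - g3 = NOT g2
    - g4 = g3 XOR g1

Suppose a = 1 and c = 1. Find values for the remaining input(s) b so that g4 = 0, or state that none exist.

Check with a = 1 and c = 1 and b=0:
g1 = c AND a = 1 AND 1 = 1
g2 = b AND g1 = 0 AND 1 = 0
g3 = NOT g2 = NOT 0 = 1
g4 = g3 XOR g1 = 1 XOR 1 = 0
So g4 = 0.

b=0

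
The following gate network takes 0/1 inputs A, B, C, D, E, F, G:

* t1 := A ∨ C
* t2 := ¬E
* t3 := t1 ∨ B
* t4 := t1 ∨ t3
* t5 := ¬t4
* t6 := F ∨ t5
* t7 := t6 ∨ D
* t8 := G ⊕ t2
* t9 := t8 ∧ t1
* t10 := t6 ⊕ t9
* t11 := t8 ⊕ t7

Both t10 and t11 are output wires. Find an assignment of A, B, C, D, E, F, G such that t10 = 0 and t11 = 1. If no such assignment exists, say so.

Check with A=1 B=0 C=1 D=1 E=0 F=0 G=1:
t1 = A ∨ C = 1 ∨ 1 = 1
t2 = ¬E = ¬0 = 1
t3 = t1 ∨ B = 1 ∨ 0 = 1
t4 = t1 ∨ t3 = 1 ∨ 1 = 1
t5 = ¬t4 = ¬1 = 0
t6 = F ∨ t5 = 0 ∨ 0 = 0
t7 = t6 ∨ D = 0 ∨ 1 = 1
t8 = G ⊕ t2 = 1 ⊕ 1 = 0
t9 = t8 ∧ t1 = 0 ∧ 1 = 0
t10 = t6 ⊕ t9 = 0 ⊕ 0 = 0
t11 = t8 ⊕ t7 = 0 ⊕ 1 = 1
So t10 = 0 and t11 = 1.

A=1 B=0 C=1 D=1 E=0 F=0 G=1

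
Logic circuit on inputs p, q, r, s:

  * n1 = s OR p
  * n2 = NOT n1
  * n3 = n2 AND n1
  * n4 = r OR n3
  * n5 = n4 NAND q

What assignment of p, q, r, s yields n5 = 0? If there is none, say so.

n5 = n4 NAND q must be 0, so both n4 = 1 and q = 1.
n4 = r OR n3 must be 1, so at least one of r, n3 is 1.
Check with p=1, q=1, r=1, s=0:
n1 = s OR p = 0 OR 1 = 1
n2 = NOT n1 = NOT 1 = 0
n3 = n2 AND n1 = 0 AND 1 = 0
n4 = r OR n3 = 1 OR 0 = 1
n5 = n4 NAND q = 1 NAND 1 = 0
So n5 = 0 as required.

p=1, q=1, r=1, s=0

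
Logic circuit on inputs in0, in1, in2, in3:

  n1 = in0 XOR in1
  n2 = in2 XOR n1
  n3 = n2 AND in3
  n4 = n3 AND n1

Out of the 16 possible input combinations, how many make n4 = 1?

n4 = n3 AND n1 must be 1, so both n3 = 1 and n1 = 1.
n3 = n2 AND in3 must be 1, so both n2 = 1 and in3 = 1.
Enumerating the 16 input combinations, 2 give n4 = 1 and 14 give n4 = 0.

2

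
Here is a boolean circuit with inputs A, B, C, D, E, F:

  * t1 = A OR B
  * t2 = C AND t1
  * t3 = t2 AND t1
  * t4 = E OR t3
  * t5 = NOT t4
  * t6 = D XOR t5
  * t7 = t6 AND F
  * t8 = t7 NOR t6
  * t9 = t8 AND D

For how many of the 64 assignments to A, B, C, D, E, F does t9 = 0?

54

t9 = t8 AND D must be 0, so at least one of t8, D is 0.
Enumerating the 64 input combinations, 54 give t9 = 0 and 10 give t9 = 1.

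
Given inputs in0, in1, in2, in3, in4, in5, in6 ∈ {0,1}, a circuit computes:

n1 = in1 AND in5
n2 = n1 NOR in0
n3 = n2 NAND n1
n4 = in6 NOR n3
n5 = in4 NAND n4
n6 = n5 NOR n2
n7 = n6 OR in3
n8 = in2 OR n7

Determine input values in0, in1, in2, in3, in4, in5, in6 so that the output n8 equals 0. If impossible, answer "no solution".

in0=1 in1=1 in2=0 in3=0 in4=1 in5=1 in6=1

n8 = in2 OR n7 must be 0, so both in2 = 0 and n7 = 0.
n7 = n6 OR in3 must be 0, so both n6 = 0 and in3 = 0.
Check with in0=1 in1=1 in2=0 in3=0 in4=1 in5=1 in6=1:
n1 = in1 AND in5 = 1 AND 1 = 1
n2 = n1 NOR in0 = 1 NOR 1 = 0
n3 = n2 NAND n1 = 0 NAND 1 = 1
n4 = in6 NOR n3 = 1 NOR 1 = 0
n5 = in4 NAND n4 = 1 NAND 0 = 1
n6 = n5 NOR n2 = 1 NOR 0 = 0
n7 = n6 OR in3 = 0 OR 0 = 0
n8 = in2 OR n7 = 0 OR 0 = 0
So n8 = 0 as required.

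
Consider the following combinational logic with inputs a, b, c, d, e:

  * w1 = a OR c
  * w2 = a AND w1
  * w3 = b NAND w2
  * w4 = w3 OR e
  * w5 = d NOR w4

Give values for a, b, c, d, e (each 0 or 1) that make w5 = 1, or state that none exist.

a=1, b=1, c=0, d=0, e=0

Check with a=1, b=1, c=0, d=0, e=0:
w1 = a OR c = 1 OR 0 = 1
w2 = a AND w1 = 1 AND 1 = 1
w3 = b NAND w2 = 1 NAND 1 = 0
w4 = w3 OR e = 0 OR 0 = 0
w5 = d NOR w4 = 0 NOR 0 = 1
So w5 = 1 as required.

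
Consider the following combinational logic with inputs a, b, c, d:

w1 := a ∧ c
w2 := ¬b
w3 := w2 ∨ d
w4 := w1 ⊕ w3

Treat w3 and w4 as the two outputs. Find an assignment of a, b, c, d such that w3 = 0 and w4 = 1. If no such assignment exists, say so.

a=1, b=1, c=1, d=0

Check with a=1, b=1, c=1, d=0:
w1 = a ∧ c = 1 ∧ 1 = 1
w2 = ¬b = ¬1 = 0
w3 = w2 ∨ d = 0 ∨ 0 = 0
w4 = w1 ⊕ w3 = 1 ⊕ 0 = 1
So w3 = 0 and w4 = 1.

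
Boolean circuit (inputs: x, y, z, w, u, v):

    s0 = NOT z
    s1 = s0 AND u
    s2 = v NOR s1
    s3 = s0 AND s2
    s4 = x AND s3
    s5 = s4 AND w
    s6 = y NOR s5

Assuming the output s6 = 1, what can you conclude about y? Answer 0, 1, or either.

s6 = y NOR s5 must be 1, so both y = 0 and s5 = 0.
Every assignment with s6 = 1 has y = 0; there are 31 such assignment(s).

0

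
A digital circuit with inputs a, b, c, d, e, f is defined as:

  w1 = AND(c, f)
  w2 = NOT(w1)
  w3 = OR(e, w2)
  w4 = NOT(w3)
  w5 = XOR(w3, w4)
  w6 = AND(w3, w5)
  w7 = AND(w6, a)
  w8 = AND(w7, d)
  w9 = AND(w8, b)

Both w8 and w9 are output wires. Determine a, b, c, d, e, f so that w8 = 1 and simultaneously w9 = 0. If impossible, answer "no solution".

Check with a=1, b=0, c=1, d=1, e=1, f=1:
w1 = AND(c, f) = AND(1, 1) = 1
w2 = NOT(w1) = NOT 1 = 0
w3 = OR(e, w2) = OR(1, 0) = 1
w4 = NOT(w3) = NOT 1 = 0
w5 = XOR(w3, w4) = XOR(1, 0) = 1
w6 = AND(w3, w5) = AND(1, 1) = 1
w7 = AND(w6, a) = AND(1, 1) = 1
w8 = AND(w7, d) = AND(1, 1) = 1
w9 = AND(w8, b) = AND(1, 0) = 0
So w8 = 1 and w9 = 0.

a=1, b=0, c=1, d=1, e=1, f=1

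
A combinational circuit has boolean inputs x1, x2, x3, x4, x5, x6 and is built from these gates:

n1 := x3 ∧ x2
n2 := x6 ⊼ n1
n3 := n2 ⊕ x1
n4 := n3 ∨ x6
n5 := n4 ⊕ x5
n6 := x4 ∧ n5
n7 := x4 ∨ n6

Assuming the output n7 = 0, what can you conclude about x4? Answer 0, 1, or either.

0

n7 = x4 ∨ n6 must be 0, so both x4 = 0 and n6 = 0.
n6 = x4 ∧ n5 must be 0, so at least one of x4, n5 is 0.
Every assignment with n7 = 0 has x4 = 0; there are 32 such assignment(s).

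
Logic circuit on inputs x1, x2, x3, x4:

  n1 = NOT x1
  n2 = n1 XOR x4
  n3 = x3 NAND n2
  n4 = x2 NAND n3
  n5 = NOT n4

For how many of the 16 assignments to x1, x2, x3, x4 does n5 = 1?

6

n5 = NOT n4 must be 1, so n4 = 0.
n4 = x2 NAND n3 must be 0, so both x2 = 1 and n3 = 1.
Satisfying assignments:
  x1=0, x2=1, x3=0, x4=0
  x1=0, x2=1, x3=0, x4=1
  x1=0, x2=1, x3=1, x4=1
  x1=1, x2=1, x3=0, x4=0
  x1=1, x2=1, x3=0, x4=1
  x1=1, x2=1, x3=1, x4=0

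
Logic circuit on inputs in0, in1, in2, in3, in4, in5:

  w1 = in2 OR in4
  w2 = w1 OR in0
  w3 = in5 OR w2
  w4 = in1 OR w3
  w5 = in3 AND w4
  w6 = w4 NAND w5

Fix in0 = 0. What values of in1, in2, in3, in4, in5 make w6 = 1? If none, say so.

w6 = w4 NAND w5 must be 1, so at least one of w4, w5 is 0.
Check with in0 = 0 and in1=0, in2=1, in3=0, in4=1, in5=1:
w1 = in2 OR in4 = 1 OR 1 = 1
w2 = w1 OR in0 = 1 OR 0 = 1
w3 = in5 OR w2 = 1 OR 1 = 1
w4 = in1 OR w3 = 0 OR 1 = 1
w5 = in3 AND w4 = 0 AND 1 = 0
w6 = w4 NAND w5 = 1 NAND 0 = 1
So w6 = 1.

in1=0, in2=1, in3=0, in4=1, in5=1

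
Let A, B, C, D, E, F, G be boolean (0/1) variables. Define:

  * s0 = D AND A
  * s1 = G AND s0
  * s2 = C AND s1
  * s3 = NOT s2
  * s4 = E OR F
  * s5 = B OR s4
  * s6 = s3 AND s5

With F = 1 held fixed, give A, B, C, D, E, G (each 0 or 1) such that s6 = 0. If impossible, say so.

A=1, B=0, C=1, D=1, E=1, G=1

Check with F = 1 and A=1, B=0, C=1, D=1, E=1, G=1:
s0 = D AND A = 1 AND 1 = 1
s1 = G AND s0 = 1 AND 1 = 1
s2 = C AND s1 = 1 AND 1 = 1
s3 = NOT s2 = NOT 1 = 0
s4 = E OR F = 1 OR 1 = 1
s5 = B OR s4 = 0 OR 1 = 1
s6 = s3 AND s5 = 0 AND 1 = 0
So s6 = 0.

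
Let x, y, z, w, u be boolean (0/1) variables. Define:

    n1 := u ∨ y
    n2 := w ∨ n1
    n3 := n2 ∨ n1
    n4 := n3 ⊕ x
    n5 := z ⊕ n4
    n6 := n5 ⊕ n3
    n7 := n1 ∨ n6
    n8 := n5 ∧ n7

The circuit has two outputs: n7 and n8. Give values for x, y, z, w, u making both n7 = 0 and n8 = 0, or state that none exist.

x=0, y=0, z=0, w=0, u=0

Check with x=0, y=0, z=0, w=0, u=0:
n1 = u ∨ y = 0 ∨ 0 = 0
n2 = w ∨ n1 = 0 ∨ 0 = 0
n3 = n2 ∨ n1 = 0 ∨ 0 = 0
n4 = n3 ⊕ x = 0 ⊕ 0 = 0
n5 = z ⊕ n4 = 0 ⊕ 0 = 0
n6 = n5 ⊕ n3 = 0 ⊕ 0 = 0
n7 = n1 ∨ n6 = 0 ∨ 0 = 0
n8 = n5 ∧ n7 = 0 ∧ 0 = 0
So n7 = 0 and n8 = 0.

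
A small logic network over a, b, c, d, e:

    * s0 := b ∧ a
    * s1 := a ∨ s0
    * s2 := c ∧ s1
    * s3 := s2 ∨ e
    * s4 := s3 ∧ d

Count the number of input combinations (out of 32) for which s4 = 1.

s4 = s3 ∧ d must be 1, so both s3 = 1 and d = 1.
s3 = s2 ∨ e must be 1, so at least one of s2, e is 1.
Enumerating the 32 input combinations, 10 give s4 = 1 and 22 give s4 = 0.

10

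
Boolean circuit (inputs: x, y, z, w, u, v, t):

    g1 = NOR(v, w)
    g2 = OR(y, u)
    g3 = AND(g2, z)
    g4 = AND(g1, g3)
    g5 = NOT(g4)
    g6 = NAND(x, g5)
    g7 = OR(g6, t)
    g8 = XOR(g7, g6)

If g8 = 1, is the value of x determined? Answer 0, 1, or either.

1

g8 = XOR(g7, g6) must be 1, so g7 and g6 differ.
Every assignment with g8 = 1 has x = 1; there are 29 such assignment(s).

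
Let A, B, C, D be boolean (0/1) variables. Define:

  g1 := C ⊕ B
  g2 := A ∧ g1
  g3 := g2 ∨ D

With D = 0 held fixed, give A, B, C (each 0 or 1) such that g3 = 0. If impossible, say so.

g3 = g2 ∨ D must be 0, so both g2 = 0 and D = 0.
g2 = A ∧ g1 must be 0, so at least one of A, g1 is 0.
Check with D = 0 and A=1, B=1, C=1:
g1 = C ⊕ B = 1 ⊕ 1 = 0
g2 = A ∧ g1 = 1 ∧ 0 = 0
g3 = g2 ∨ D = 0 ∨ 0 = 0
So g3 = 0.

A=1, B=1, C=1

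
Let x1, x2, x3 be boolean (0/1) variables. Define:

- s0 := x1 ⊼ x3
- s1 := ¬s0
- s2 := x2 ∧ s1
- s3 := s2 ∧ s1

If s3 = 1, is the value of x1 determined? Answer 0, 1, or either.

s3 = s2 ∧ s1 must be 1, so both s2 = 1 and s1 = 1.
s2 = x2 ∧ s1 must be 1, so both x2 = 1 and s1 = 1.
s1 = ¬s0 must be 1, so s0 = 0.
Every assignment with s3 = 1 has x1 = 1; there are 1 such assignment(s).
  x1=1, x2=1, x3=1

1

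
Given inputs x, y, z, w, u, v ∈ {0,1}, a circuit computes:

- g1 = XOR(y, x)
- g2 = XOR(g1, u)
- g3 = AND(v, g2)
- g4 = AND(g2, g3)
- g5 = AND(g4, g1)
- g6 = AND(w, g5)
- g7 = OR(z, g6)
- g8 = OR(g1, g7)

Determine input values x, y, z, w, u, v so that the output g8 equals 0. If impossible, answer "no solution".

g8 = OR(g1, g7) must be 0, so both g1 = 0 and g7 = 0.
Check with x=0 y=0 z=0 w=0 u=1 v=0:
g1 = XOR(y, x) = XOR(0, 0) = 0
g2 = XOR(g1, u) = XOR(0, 1) = 1
g3 = AND(v, g2) = AND(0, 1) = 0
g4 = AND(g2, g3) = AND(1, 0) = 0
g5 = AND(g4, g1) = AND(0, 0) = 0
g6 = AND(w, g5) = AND(0, 0) = 0
g7 = OR(z, g6) = OR(0, 0) = 0
g8 = OR(g1, g7) = OR(0, 0) = 0
So g8 = 0 as required.

x=0 y=0 z=0 w=0 u=1 v=0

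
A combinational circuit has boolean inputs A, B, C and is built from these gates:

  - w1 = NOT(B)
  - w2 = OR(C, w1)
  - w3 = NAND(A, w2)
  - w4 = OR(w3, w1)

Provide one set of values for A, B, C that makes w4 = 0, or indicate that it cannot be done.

w4 = OR(w3, w1) must be 0, so both w3 = 0 and w1 = 0.
w3 = NAND(A, w2) must be 0, so both A = 1 and w2 = 1.
Check with A=1, B=1, C=1:
w1 = NOT(B) = NOT 1 = 0
w2 = OR(C, w1) = OR(1, 0) = 1
w3 = NAND(A, w2) = NAND(1, 1) = 0
w4 = OR(w3, w1) = OR(0, 0) = 0
So w4 = 0 as required.

A=1, B=1, C=1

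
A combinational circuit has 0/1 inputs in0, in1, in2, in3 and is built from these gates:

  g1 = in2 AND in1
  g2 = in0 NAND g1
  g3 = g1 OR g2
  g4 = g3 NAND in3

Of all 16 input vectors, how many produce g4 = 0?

g4 = g3 NAND in3 must be 0, so both g3 = 1 and in3 = 1.
Enumerating the 16 input combinations, 8 give g4 = 0 and 8 give g4 = 1.

8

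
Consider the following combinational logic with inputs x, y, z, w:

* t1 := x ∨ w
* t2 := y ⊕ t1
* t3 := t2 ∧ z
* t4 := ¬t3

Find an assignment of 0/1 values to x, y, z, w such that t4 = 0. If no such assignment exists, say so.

t4 = ¬t3 must be 0, so t3 = 1.
t3 = t2 ∧ z must be 1, so both t2 = 1 and z = 1.
Check with x=1, y=0, z=1, w=0:
t1 = x ∨ w = 1 ∨ 0 = 1
t2 = y ⊕ t1 = 0 ⊕ 1 = 1
t3 = t2 ∧ z = 1 ∧ 1 = 1
t4 = ¬t3 = ¬1 = 0
So t4 = 0 as required.

x=1, y=0, z=1, w=0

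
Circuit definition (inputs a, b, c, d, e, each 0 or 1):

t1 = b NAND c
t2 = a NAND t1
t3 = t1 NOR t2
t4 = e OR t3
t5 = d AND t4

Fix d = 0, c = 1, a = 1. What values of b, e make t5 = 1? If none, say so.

no solution exists

With d = 0, c = 1, a = 1 fixed, none of the 4 settings of b, e give t5 = 1.
For example, with b=1, e=0:
t1 = b NAND c = 1 NAND 1 = 0
t2 = a NAND t1 = 1 NAND 0 = 1
t3 = t1 NOR t2 = 0 NOR 1 = 0
t4 = e OR t3 = 0 OR 0 = 0
t5 = d AND t4 = 0 AND 0 = 0
giving t5 = 0 ≠ 1.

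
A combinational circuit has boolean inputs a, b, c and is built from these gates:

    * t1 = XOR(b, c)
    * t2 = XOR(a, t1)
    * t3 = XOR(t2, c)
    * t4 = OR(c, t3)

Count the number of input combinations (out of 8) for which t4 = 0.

t4 = OR(c, t3) must be 0, so both c = 0 and t3 = 0.
t3 = XOR(t2, c) must be 0, so t2 and c are equal.
Enumerating the 8 input combinations, 2 give t4 = 0 and 6 give t4 = 1.

2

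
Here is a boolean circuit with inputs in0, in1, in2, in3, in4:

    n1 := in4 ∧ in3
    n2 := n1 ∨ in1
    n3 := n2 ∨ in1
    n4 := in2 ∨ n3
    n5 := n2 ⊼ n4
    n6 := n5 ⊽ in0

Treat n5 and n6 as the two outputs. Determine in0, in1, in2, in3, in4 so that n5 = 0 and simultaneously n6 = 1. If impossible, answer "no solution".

in0=0 in1=1 in2=0 in3=0 in4=1

Check with in0=0 in1=1 in2=0 in3=0 in4=1:
n1 = in4 ∧ in3 = 1 ∧ 0 = 0
n2 = n1 ∨ in1 = 0 ∨ 1 = 1
n3 = n2 ∨ in1 = 1 ∨ 1 = 1
n4 = in2 ∨ n3 = 0 ∨ 1 = 1
n5 = n2 ⊼ n4 = 1 ⊼ 1 = 0
n6 = n5 ⊽ in0 = 0 ⊽ 0 = 1
So n5 = 0 and n6 = 1.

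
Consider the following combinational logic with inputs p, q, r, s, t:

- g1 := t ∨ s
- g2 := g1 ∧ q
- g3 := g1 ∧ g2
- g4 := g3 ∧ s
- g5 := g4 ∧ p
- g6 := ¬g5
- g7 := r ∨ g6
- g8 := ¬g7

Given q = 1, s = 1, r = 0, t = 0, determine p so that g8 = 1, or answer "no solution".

p=1

g8 = ¬g7 must be 1, so g7 = 0.
Check with q = 1, s = 1, r = 0, t = 0 and p=1:
g1 = t ∨ s = 0 ∨ 1 = 1
g2 = g1 ∧ q = 1 ∧ 1 = 1
g3 = g1 ∧ g2 = 1 ∧ 1 = 1
g4 = g3 ∧ s = 1 ∧ 1 = 1
g5 = g4 ∧ p = 1 ∧ 1 = 1
g6 = ¬g5 = ¬1 = 0
g7 = r ∨ g6 = 0 ∨ 0 = 0
g8 = ¬g7 = ¬0 = 1
So g8 = 1.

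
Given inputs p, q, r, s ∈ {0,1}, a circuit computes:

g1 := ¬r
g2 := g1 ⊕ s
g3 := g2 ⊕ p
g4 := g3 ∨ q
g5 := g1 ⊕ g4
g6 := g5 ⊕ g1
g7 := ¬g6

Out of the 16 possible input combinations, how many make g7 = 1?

g7 = ¬g6 must be 1, so g6 = 0.
g6 = g5 ⊕ g1 must be 0, so g5 and g1 are equal.
Satisfying assignments:
  p=0, q=0, r=0, s=1
  p=0, q=0, r=1, s=0
  p=1, q=0, r=0, s=0
  p=1, q=0, r=1, s=1

4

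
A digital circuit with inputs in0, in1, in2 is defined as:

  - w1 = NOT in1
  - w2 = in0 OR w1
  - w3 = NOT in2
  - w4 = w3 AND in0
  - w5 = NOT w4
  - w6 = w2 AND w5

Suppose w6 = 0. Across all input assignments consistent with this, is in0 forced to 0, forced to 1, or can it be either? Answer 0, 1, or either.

Both values of in0 occur among assignments with w6 = 0:
  in0=0: in0=0, in1=1, in2=0
  in0=1: in0=1, in1=0, in2=0

either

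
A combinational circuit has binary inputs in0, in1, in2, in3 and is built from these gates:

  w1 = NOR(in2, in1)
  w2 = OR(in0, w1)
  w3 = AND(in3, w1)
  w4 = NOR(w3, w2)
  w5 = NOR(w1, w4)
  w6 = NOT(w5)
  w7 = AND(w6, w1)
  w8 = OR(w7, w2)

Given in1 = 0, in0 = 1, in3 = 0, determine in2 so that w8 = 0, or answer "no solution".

With in1 = 0, in0 = 1, in3 = 0 fixed, none of the 2 settings of in2 give w8 = 0.
For example, with in2=0:
w1 = NOR(in2, in1) = NOR(0, 0) = 1
w2 = OR(in0, w1) = OR(1, 1) = 1
w3 = AND(in3, w1) = AND(0, 1) = 0
w4 = NOR(w3, w2) = NOR(0, 1) = 0
w5 = NOR(w1, w4) = NOR(1, 0) = 0
w6 = NOT(w5) = NOT 0 = 1
w7 = AND(w6, w1) = AND(1, 1) = 1
w8 = OR(w7, w2) = OR(1, 1) = 1
giving w8 = 1 ≠ 0.

no solution exists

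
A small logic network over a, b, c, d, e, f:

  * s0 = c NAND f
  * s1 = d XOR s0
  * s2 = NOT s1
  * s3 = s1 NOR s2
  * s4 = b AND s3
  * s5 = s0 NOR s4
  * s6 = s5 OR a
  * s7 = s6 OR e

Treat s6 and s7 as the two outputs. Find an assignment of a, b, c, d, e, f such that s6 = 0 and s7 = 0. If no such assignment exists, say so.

a=0, b=0, c=0, d=0, e=0, f=1

Check with a=0, b=0, c=0, d=0, e=0, f=1:
s0 = c NAND f = 0 NAND 1 = 1
s1 = d XOR s0 = 0 XOR 1 = 1
s2 = NOT s1 = NOT 1 = 0
s3 = s1 NOR s2 = 1 NOR 0 = 0
s4 = b AND s3 = 0 AND 0 = 0
s5 = s0 NOR s4 = 1 NOR 0 = 0
s6 = s5 OR a = 0 OR 0 = 0
s7 = s6 OR e = 0 OR 0 = 0
So s6 = 0 and s7 = 0.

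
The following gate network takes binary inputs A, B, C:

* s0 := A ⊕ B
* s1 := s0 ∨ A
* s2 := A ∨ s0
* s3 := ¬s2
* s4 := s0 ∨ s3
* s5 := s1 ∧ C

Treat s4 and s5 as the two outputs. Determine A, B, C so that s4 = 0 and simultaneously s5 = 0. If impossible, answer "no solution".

A=1, B=1, C=0

Check with A=1, B=1, C=0:
s0 = A ⊕ B = 1 ⊕ 1 = 0
s1 = s0 ∨ A = 0 ∨ 1 = 1
s2 = A ∨ s0 = 1 ∨ 0 = 1
s3 = ¬s2 = ¬1 = 0
s4 = s0 ∨ s3 = 0 ∨ 0 = 0
s5 = s1 ∧ C = 1 ∧ 0 = 0
So s4 = 0 and s5 = 0.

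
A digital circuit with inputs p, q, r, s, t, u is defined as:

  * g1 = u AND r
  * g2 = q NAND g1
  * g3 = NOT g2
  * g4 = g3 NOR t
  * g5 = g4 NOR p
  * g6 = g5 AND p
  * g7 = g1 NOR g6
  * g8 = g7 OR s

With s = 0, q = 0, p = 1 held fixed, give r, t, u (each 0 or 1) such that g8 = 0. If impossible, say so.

r=1 t=1 u=1

Check with s = 0, q = 0, p = 1 and r=1, t=1, u=1:
g1 = u AND r = 1 AND 1 = 1
g2 = q NAND g1 = 0 NAND 1 = 1
g3 = NOT g2 = NOT 1 = 0
g4 = g3 NOR t = 0 NOR 1 = 0
g5 = g4 NOR p = 0 NOR 1 = 0
g6 = g5 AND p = 0 AND 1 = 0
g7 = g1 NOR g6 = 1 NOR 0 = 0
g8 = g7 OR s = 0 OR 0 = 0
So g8 = 0.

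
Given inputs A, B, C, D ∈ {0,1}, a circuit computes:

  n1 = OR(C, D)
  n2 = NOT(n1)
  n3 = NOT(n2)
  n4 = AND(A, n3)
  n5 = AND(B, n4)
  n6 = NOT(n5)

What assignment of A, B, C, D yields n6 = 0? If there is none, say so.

n6 = NOT(n5) must be 0, so n5 = 1.
Check with A=1, B=1, C=0, D=1:
n1 = OR(C, D) = OR(0, 1) = 1
n2 = NOT(n1) = NOT 1 = 0
n3 = NOT(n2) = NOT 0 = 1
n4 = AND(A, n3) = AND(1, 1) = 1
n5 = AND(B, n4) = AND(1, 1) = 1
n6 = NOT(n5) = NOT 1 = 0
So n6 = 0 as required.

A=1, B=1, C=0, D=1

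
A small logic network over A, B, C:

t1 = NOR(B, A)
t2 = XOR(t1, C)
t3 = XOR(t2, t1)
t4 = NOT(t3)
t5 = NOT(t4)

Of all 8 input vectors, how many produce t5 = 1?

t5 = NOT(t4) must be 1, so t4 = 0.
t4 = NOT(t3) must be 0, so t3 = 1.
t3 = XOR(t2, t1) must be 1, so t2 and t1 differ.
Satisfying assignments:
  A=0, B=0, C=1
  A=0, B=1, C=1
  A=1, B=0, C=1
  A=1, B=1, C=1

4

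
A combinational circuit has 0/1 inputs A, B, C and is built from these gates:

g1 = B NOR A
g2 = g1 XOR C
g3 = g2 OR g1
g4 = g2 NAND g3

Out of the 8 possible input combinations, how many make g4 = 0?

g4 = g2 NAND g3 must be 0, so both g2 = 1 and g3 = 1.
g2 = g1 XOR C must be 1, so g1 and C differ.
Satisfying assignments:
  A=0, B=0, C=0
  A=0, B=1, C=1
  A=1, B=0, C=1
  A=1, B=1, C=1

4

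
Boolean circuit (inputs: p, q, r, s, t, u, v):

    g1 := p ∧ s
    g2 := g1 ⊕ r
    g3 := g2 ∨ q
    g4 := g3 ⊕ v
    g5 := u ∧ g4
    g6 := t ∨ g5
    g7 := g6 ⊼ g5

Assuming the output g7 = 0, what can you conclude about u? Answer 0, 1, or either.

g7 = g6 ⊼ g5 must be 0, so both g6 = 1 and g5 = 1.
g6 = t ∨ g5 must be 1, so at least one of t, g5 is 1.
g5 = u ∧ g4 must be 1, so both u = 1 and g4 = 1.
Every assignment with g7 = 0 has u = 1; there are 32 such assignment(s).

1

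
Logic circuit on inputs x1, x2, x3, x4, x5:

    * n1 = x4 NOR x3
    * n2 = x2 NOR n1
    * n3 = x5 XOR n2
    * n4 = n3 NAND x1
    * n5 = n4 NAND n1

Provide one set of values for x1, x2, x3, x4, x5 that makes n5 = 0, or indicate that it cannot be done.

x1=0 x2=0 x3=0 x4=0 x5=1

n5 = n4 NAND n1 must be 0, so both n4 = 1 and n1 = 1.
n4 = n3 NAND x1 must be 1, so at least one of n3, x1 is 0.
Check with x1=0 x2=0 x3=0 x4=0 x5=1:
n1 = x4 NOR x3 = 0 NOR 0 = 1
n2 = x2 NOR n1 = 0 NOR 1 = 0
n3 = x5 XOR n2 = 1 XOR 0 = 1
n4 = n3 NAND x1 = 1 NAND 0 = 1
n5 = n4 NAND n1 = 1 NAND 1 = 0
So n5 = 0 as required.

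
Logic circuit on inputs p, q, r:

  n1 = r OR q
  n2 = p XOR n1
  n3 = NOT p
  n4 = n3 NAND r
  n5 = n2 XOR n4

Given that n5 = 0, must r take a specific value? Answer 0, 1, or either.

0

n5 = n2 XOR n4 must be 0, so n2 and n4 are equal.
Every assignment with n5 = 0 has r = 0; there are 2 such assignment(s).
  p=0, q=1, r=0
  p=1, q=0, r=0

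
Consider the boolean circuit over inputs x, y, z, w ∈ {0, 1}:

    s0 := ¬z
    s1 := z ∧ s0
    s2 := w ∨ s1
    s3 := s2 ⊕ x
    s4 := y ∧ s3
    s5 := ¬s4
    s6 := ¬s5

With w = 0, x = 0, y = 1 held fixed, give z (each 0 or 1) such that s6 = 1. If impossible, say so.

With w = 0, x = 0, y = 1 fixed, none of the 2 settings of z give s6 = 1.
For example, with z=1:
s0 = ¬z = ¬1 = 0
s1 = z ∧ s0 = 1 ∧ 0 = 0
s2 = w ∨ s1 = 0 ∨ 0 = 0
s3 = s2 ⊕ x = 0 ⊕ 0 = 0
s4 = y ∧ s3 = 1 ∧ 0 = 0
s5 = ¬s4 = ¬0 = 1
s6 = ¬s5 = ¬1 = 0
giving s6 = 0 ≠ 1.

no solution exists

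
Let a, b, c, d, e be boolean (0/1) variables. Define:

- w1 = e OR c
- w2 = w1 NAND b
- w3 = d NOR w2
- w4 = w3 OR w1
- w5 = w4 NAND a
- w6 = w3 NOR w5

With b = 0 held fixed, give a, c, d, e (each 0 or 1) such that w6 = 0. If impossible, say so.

a=0 c=0 d=0 e=0

w6 = w3 NOR w5 must be 0, so at least one of w3, w5 is 1.
Check with b = 0 and a=0, c=0, d=0, e=0:
w1 = e OR c = 0 OR 0 = 0
w2 = w1 NAND b = 0 NAND 0 = 1
w3 = d NOR w2 = 0 NOR 1 = 0
w4 = w3 OR w1 = 0 OR 0 = 0
w5 = w4 NAND a = 0 NAND 0 = 1
w6 = w3 NOR w5 = 0 NOR 1 = 0
So w6 = 0.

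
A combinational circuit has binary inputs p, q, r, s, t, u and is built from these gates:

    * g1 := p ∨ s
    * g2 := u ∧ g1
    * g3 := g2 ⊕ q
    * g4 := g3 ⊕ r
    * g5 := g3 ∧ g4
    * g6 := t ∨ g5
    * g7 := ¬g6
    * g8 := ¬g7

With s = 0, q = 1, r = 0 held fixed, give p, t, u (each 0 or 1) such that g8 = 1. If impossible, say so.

g8 = ¬g7 must be 1, so g7 = 0.
g7 = ¬g6 must be 0, so g6 = 1.
Check with s = 0, q = 1, r = 0 and p=1, t=1, u=1:
g1 = p ∨ s = 1 ∨ 0 = 1
g2 = u ∧ g1 = 1 ∧ 1 = 1
g3 = g2 ⊕ q = 1 ⊕ 1 = 0
g4 = g3 ⊕ r = 0 ⊕ 0 = 0
g5 = g3 ∧ g4 = 0 ∧ 0 = 0
g6 = t ∨ g5 = 1 ∨ 0 = 1
g7 = ¬g6 = ¬1 = 0
g8 = ¬g7 = ¬0 = 1
So g8 = 1.

p=1 t=1 u=1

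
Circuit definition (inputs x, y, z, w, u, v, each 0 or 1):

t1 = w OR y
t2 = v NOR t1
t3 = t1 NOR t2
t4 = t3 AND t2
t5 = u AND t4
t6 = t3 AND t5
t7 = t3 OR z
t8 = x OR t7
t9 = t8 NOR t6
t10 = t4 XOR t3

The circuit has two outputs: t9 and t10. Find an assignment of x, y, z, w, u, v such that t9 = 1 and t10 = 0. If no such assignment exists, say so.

x=0 y=0 z=0 w=1 u=0 v=0

Check with x=0 y=0 z=0 w=1 u=0 v=0:
t1 = w OR y = 1 OR 0 = 1
t2 = v NOR t1 = 0 NOR 1 = 0
t3 = t1 NOR t2 = 1 NOR 0 = 0
t4 = t3 AND t2 = 0 AND 0 = 0
t5 = u AND t4 = 0 AND 0 = 0
t6 = t3 AND t5 = 0 AND 0 = 0
t7 = t3 OR z = 0 OR 0 = 0
t8 = x OR t7 = 0 OR 0 = 0
t9 = t8 NOR t6 = 0 NOR 0 = 1
t10 = t4 XOR t3 = 0 XOR 0 = 0
So t9 = 1 and t10 = 0.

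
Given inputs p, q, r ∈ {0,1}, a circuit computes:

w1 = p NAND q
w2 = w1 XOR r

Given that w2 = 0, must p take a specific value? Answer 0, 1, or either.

Both values of p occur among assignments with w2 = 0:
  p=0: p=0, q=0, r=1
  p=1: p=1, q=0, r=1

either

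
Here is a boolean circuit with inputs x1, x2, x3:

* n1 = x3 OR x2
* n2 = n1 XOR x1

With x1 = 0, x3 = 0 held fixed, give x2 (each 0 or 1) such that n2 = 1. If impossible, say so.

x2=1

Check with x1 = 0, x3 = 0 and x2=1:
n1 = x3 OR x2 = 0 OR 1 = 1
n2 = n1 XOR x1 = 1 XOR 0 = 1
So n2 = 1.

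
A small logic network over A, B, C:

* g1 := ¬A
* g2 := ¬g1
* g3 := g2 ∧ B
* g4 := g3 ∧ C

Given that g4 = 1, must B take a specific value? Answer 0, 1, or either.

g4 = g3 ∧ C must be 1, so both g3 = 1 and C = 1.
g3 = g2 ∧ B must be 1, so both g2 = 1 and B = 1.
g2 = ¬g1 must be 1, so g1 = 0.
Every assignment with g4 = 1 has B = 1; there are 1 such assignment(s).
  A=1, B=1, C=1

1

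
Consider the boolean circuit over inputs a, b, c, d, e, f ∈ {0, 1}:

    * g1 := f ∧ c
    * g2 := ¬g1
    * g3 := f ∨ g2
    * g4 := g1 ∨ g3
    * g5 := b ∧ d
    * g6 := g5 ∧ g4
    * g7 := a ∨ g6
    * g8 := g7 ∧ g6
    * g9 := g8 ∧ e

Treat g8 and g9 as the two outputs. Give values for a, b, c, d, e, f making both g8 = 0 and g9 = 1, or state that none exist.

no solution exists

Across all 64 input combinations, none give both g8 = 0 and g9 = 1.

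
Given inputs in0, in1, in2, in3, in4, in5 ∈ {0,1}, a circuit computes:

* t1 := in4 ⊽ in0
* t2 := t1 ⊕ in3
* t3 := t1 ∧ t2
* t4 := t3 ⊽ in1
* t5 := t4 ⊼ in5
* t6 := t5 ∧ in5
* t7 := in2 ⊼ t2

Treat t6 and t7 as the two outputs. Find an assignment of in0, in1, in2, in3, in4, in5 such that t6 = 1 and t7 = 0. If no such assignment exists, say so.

in0=0, in1=0, in2=1, in3=0, in4=0, in5=1

Check with in0=0, in1=0, in2=1, in3=0, in4=0, in5=1:
t1 = in4 ⊽ in0 = 0 ⊽ 0 = 1
t2 = t1 ⊕ in3 = 1 ⊕ 0 = 1
t3 = t1 ∧ t2 = 1 ∧ 1 = 1
t4 = t3 ⊽ in1 = 1 ⊽ 0 = 0
t5 = t4 ⊼ in5 = 0 ⊼ 1 = 1
t6 = t5 ∧ in5 = 1 ∧ 1 = 1
t7 = in2 ⊼ t2 = 1 ⊼ 1 = 0
So t6 = 1 and t7 = 0.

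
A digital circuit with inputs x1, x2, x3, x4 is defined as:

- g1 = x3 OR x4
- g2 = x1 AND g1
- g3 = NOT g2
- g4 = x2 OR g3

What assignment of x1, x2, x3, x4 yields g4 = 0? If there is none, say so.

x1=1, x2=0, x3=1, x4=1

g4 = x2 OR g3 must be 0, so both x2 = 0 and g3 = 0.
g3 = NOT g2 must be 0, so g2 = 1.
g2 = x1 AND g1 must be 1, so both x1 = 1 and g1 = 1.
Check with x1=1, x2=0, x3=1, x4=1:
g1 = x3 OR x4 = 1 OR 1 = 1
g2 = x1 AND g1 = 1 AND 1 = 1
g3 = NOT g2 = NOT 1 = 0
g4 = x2 OR g3 = 0 OR 0 = 0
So g4 = 0 as required.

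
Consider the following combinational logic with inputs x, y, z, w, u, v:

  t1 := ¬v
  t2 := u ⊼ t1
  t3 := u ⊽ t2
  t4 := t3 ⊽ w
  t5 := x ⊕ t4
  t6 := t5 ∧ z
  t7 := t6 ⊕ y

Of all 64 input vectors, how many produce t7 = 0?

32

t7 = t6 ⊕ y must be 0, so t6 and y are equal.
Enumerating the 64 input combinations, 32 give t7 = 0 and 32 give t7 = 1.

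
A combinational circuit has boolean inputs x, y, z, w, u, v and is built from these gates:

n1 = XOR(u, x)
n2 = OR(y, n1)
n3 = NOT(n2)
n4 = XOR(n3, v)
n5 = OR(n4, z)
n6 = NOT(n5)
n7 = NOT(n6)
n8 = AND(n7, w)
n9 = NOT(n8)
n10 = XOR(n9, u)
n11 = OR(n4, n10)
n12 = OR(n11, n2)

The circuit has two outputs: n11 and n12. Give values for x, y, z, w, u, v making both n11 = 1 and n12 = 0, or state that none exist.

Across all 64 input combinations, none give both n11 = 1 and n12 = 0.

no solution exists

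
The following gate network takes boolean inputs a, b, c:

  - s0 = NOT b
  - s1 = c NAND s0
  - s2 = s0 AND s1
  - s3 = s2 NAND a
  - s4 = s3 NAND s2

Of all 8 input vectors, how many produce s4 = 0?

s4 = s3 NAND s2 must be 0, so both s3 = 1 and s2 = 1.
s3 = s2 NAND a must be 1, so at least one of s2, a is 0.
s2 = s0 AND s1 must be 1, so both s0 = 1 and s1 = 1.
Enumerating the 8 input combinations, 1 give s4 = 0 and 7 give s4 = 1.

1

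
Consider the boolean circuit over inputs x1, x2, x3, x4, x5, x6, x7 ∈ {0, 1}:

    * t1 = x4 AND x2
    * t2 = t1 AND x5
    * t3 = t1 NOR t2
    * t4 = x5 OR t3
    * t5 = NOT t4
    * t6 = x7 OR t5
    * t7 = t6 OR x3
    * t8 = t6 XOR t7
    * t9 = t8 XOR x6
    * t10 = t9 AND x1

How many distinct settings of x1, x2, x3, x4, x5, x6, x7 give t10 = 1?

32

t10 = t9 AND x1 must be 1, so both t9 = 1 and x1 = 1.
t9 = t8 XOR x6 must be 1, so t8 and x6 differ.
Enumerating the 128 input combinations, 32 give t10 = 1 and 96 give t10 = 0.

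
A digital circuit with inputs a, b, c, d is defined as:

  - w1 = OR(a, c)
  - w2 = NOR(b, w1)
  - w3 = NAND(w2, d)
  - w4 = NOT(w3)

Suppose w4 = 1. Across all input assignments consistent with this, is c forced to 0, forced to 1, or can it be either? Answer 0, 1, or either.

0

w4 = NOT(w3) must be 1, so w3 = 0.
w3 = NAND(w2, d) must be 0, so both w2 = 1 and d = 1.
w2 = NOR(b, w1) must be 1, so both b = 0 and w1 = 0.
Every assignment with w4 = 1 has c = 0; there are 1 such assignment(s).
  a=0, b=0, c=0, d=1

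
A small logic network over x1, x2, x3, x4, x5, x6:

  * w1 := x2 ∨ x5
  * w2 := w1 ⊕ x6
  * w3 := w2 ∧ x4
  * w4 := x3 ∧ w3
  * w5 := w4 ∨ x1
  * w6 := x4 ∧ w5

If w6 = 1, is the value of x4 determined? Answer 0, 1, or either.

w6 = x4 ∧ w5 must be 1, so both x4 = 1 and w5 = 1.
w5 = w4 ∨ x1 must be 1, so at least one of w4, x1 is 1.
Every assignment with w6 = 1 has x4 = 1; there are 20 such assignment(s).

1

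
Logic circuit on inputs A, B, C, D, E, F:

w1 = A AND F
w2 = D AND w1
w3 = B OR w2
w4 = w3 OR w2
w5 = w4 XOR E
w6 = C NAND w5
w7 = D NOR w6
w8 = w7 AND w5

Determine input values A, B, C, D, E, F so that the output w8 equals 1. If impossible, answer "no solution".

w8 = w7 AND w5 must be 1, so both w7 = 1 and w5 = 1.
w7 = D NOR w6 must be 1, so both D = 0 and w6 = 0.
Check with A=0, B=1, C=1, D=0, E=0, F=1:
w1 = A AND F = 0 AND 1 = 0
w2 = D AND w1 = 0 AND 0 = 0
w3 = B OR w2 = 1 OR 0 = 1
w4 = w3 OR w2 = 1 OR 0 = 1
w5 = w4 XOR E = 1 XOR 0 = 1
w6 = C NAND w5 = 1 NAND 1 = 0
w7 = D NOR w6 = 0 NOR 0 = 1
w8 = w7 AND w5 = 1 AND 1 = 1
So w8 = 1 as required.

A=0, B=1, C=1, D=0, E=0, F=1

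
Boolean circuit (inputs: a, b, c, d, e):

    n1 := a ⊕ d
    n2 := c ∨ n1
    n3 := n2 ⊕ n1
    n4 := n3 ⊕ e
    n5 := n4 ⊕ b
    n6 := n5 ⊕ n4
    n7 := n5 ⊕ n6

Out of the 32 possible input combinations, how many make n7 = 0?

16

n7 = n5 ⊕ n6 must be 0, so n5 and n6 are equal.
Enumerating the 32 input combinations, 16 give n7 = 0 and 16 give n7 = 1.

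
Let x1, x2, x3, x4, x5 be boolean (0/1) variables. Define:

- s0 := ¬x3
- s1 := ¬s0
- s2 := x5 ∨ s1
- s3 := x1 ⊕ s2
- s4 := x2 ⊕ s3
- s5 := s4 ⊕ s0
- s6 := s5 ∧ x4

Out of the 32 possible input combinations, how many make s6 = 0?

24

s6 = s5 ∧ x4 must be 0, so at least one of s5, x4 is 0.
Enumerating the 32 input combinations, 24 give s6 = 0 and 8 give s6 = 1.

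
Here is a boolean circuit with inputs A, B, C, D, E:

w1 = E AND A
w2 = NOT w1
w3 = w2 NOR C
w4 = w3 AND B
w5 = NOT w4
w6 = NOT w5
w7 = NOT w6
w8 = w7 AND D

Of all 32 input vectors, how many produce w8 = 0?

w8 = w7 AND D must be 0, so at least one of w7, D is 0.
Enumerating the 32 input combinations, 17 give w8 = 0 and 15 give w8 = 1.

17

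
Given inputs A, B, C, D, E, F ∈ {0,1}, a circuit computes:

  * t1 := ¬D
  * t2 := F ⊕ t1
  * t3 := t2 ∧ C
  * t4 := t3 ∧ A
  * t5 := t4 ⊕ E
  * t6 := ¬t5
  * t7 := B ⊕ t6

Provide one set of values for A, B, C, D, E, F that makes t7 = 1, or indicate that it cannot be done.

A=0, B=0, C=0, D=1, E=0, F=0

Check with A=0, B=0, C=0, D=1, E=0, F=0:
t1 = ¬D = ¬1 = 0
t2 = F ⊕ t1 = 0 ⊕ 0 = 0
t3 = t2 ∧ C = 0 ∧ 0 = 0
t4 = t3 ∧ A = 0 ∧ 0 = 0
t5 = t4 ⊕ E = 0 ⊕ 0 = 0
t6 = ¬t5 = ¬0 = 1
t7 = B ⊕ t6 = 0 ⊕ 1 = 1
So t7 = 1 as required.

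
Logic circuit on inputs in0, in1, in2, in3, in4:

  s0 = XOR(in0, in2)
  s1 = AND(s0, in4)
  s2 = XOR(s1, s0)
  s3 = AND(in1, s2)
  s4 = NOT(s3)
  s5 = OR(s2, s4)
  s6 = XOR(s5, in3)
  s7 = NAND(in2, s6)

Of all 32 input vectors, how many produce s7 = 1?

s7 = NAND(in2, s6) must be 1, so at least one of in2, s6 is 0.
Enumerating the 32 input combinations, 24 give s7 = 1 and 8 give s7 = 0.

24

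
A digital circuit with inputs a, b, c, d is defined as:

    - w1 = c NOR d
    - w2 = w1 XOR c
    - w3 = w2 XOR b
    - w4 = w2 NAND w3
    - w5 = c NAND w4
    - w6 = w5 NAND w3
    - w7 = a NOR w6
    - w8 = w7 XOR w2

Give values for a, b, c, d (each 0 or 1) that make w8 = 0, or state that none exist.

w8 = w7 XOR w2 must be 0, so w7 and w2 are equal.
Check with a=1 b=0 c=0 d=1:
w1 = c NOR d = 0 NOR 1 = 0
w2 = w1 XOR c = 0 XOR 0 = 0
w3 = w2 XOR b = 0 XOR 0 = 0
w4 = w2 NAND w3 = 0 NAND 0 = 1
w5 = c NAND w4 = 0 NAND 1 = 1
w6 = w5 NAND w3 = 1 NAND 0 = 1
w7 = a NOR w6 = 1 NOR 1 = 0
w8 = w7 XOR w2 = 0 XOR 0 = 0
So w8 = 0 as required.

a=1 b=0 c=0 d=1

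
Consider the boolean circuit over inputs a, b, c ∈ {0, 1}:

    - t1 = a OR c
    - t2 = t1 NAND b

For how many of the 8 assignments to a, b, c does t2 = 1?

5

t2 = t1 NAND b must be 1, so at least one of t1, b is 0.
Enumerating the 8 input combinations, 5 give t2 = 1 and 3 give t2 = 0.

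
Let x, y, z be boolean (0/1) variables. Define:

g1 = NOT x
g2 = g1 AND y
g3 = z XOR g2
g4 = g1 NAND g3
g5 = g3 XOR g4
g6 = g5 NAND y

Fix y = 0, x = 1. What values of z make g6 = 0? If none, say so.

no solution exists

With y = 0, x = 1 fixed, none of the 2 settings of z give g6 = 0.
For example, with z=1:
g1 = NOT x = NOT 1 = 0
g2 = g1 AND y = 0 AND 0 = 0
g3 = z XOR g2 = 1 XOR 0 = 1
g4 = g1 NAND g3 = 0 NAND 1 = 1
g5 = g3 XOR g4 = 1 XOR 1 = 0
g6 = g5 NAND y = 0 NAND 0 = 1
giving g6 = 1 ≠ 0.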